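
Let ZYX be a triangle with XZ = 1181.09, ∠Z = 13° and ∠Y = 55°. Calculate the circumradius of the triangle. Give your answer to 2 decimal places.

The third angle is ∠X = 180° − ∠Z − ∠Y = 112.00°.
Law of sines: YX = XZ·sin Z/sin Y ≈ 324.34.
Law of sines: ZY = XZ·sin X/sin Y ≈ 1336.9.
Circumradius = XZ/(2 sin Y) ≈ 720.92.

720.92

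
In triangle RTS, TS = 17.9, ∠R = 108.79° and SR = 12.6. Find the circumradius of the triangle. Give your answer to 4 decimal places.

Law of sines: sin T = SR·sin R/TS ≈ 0.66640.
Since TS ≥ SR, only the acute value applies: ∠T ≈ 41.79°.
Then ∠S = 180° − ∠R − ∠T ≈ 29.42°.
Law of sines gives RT = TS·sin S/sin R ≈ 9.2877.
Circumradius = TS/(2 sin R) ≈ 9.4538.

9.4538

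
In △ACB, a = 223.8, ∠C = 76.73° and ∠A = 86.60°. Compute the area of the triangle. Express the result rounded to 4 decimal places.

7004.3859

The third angle is ∠B = 180° − ∠A − ∠C = 16.67°.
Law of sines: c = a·sin C/sin A ≈ 218.21.
Law of sines: b = a·sin B/sin A ≈ 64.312.
Area = ½·a·c·sin B ≈ 7004.4.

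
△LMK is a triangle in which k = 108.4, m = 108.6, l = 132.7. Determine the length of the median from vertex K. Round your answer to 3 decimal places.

m_K ≈ 108.462

Median from K: ½√(2·l² + 2·m² − k²) ≈ 108.46.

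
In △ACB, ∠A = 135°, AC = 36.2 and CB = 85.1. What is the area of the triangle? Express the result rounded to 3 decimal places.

711.115

Law of sines: sin B = AC·sin A/CB ≈ 0.30079.
Since CB ≥ AC, only the acute value applies: ∠B ≈ 17.51°.
Then ∠C = 180° − ∠A − ∠B ≈ 27.49°.
Law of sines gives BA = CB·sin C/sin A ≈ 55.562.
Area = ½·CB·AC·sin C ≈ 711.11.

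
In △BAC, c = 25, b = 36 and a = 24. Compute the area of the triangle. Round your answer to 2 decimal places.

area ≈ 299.06

Semiperimeter s = (36 + 24 + 25)/2 = 42.5.
Heron's formula: area = √(42.5·6.5·18.5·17.5) ≈ 299.06.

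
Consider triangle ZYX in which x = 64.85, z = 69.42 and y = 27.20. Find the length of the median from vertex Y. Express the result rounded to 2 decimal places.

Median from Y: ½√(2·x² + 2·z² − y²) ≈ 65.783.

m_Y ≈ 65.78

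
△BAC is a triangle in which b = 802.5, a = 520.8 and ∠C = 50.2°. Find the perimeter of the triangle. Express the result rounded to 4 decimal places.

perimeter ≈ 1939.8885

By the law of cosines, c² = b² + a² − 2·b·a·cos C = 3.8018e+05, so c ≈ 616.59.
Semiperimeter s = (802.5+520.8+616.59)/2 = 969.94.
Perimeter = 802.5 + 520.8 + 616.59 = 1939.9.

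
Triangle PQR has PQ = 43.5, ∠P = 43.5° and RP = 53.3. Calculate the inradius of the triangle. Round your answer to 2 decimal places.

r ≈ 11.93

By the law of cosines, QR² = RP² + PQ² − 2·RP·PQ·cos P = 1369.5, so QR ≈ 37.007.
Area = ½·RP·PQ·sin P ≈ 797.99.
Semiperimeter s = (37.007+53.3+43.5)/2 = 66.903.
Inradius = area/s = 797.99/66.903 ≈ 11.928.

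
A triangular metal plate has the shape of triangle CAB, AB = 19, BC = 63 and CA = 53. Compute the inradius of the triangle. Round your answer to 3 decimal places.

Semiperimeter s = (19 + 63 + 53)/2 = 67.5.
Heron's formula: area = √(67.5·48.5·4.5·14.5) ≈ 462.18.
Inradius = area/s = 462.18/67.5 ≈ 6.8471.

6.847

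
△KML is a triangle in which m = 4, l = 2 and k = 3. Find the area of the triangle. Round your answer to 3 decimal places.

2.905

Semiperimeter s = (3 + 4 + 2)/2 = 4.5.
Heron's formula: area = √(4.5·1.5·0.5·2.5) ≈ 2.9047.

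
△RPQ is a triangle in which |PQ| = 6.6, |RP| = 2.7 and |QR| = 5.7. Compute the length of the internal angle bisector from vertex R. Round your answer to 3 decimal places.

2.427

By the law of cosines, cos R = (|QR|² + |RP|² − |PQ|²) / (2·|QR|·|RP|) ≈ -0.12281, so ∠R ≈ 97.05°.
The bisector from R has length 2·|QR|·|RP|·cos(∠R/2)/(|QR|+|RP|) ≈ 2.4267.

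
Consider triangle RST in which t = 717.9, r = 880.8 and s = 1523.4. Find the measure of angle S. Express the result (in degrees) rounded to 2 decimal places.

∠S ≈ 144.50°

By the law of cosines, cos S = (t² + r² − s²) / (2·t·r) ≈ -0.81410, so ∠S ≈ 144.50°.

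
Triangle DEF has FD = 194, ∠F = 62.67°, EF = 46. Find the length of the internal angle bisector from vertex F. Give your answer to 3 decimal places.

t_F ≈ 63.520

By the law of cosines, DE² = EF² + FD² − 2·EF·FD·cos F = 31558, so DE ≈ 177.64.
The bisector from F has length 2·EF·FD·cos(∠F/2)/(EF+FD) ≈ 63.52.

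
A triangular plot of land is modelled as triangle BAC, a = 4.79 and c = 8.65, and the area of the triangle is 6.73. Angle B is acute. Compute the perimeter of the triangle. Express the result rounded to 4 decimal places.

17.8439

From area = ½·a·c·sin B, we get sin B = 2·area/(a·c) ≈ 0.32486.
Taking the acute solution, ∠B ≈ 18.96°.
Law of cosines then gives b ≈ 4.4039.
Perimeter = 4.4039 + 4.79 + 8.65 = 17.844.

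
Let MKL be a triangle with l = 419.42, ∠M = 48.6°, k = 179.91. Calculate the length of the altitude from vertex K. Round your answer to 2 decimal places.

By the law of cosines, m² = k² + l² − 2·k·l·cos M = 1.0848e+05, so m ≈ 329.36.
Area = ½·k·l·sin M ≈ 28301.
The altitude from K has length 2·area/k ≈ 314.61.

h_K ≈ 314.61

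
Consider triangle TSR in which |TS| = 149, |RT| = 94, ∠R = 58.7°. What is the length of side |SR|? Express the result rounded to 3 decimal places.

Law of sines: sin S = |RT|·sin R/|TS| ≈ 0.53905.
Since |TS| ≥ |RT|, only the acute value applies: ∠S ≈ 32.62°.
Then ∠T = 180° − ∠R − ∠S ≈ 88.68°.
Law of sines gives |SR| = |TS|·sin T/sin R ≈ 174.33.

174.333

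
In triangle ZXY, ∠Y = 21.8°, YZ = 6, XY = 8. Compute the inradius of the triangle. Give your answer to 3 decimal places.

1.031

By the law of cosines, ZX² = XY² + YZ² − 2·XY·YZ·cos Y = 10.865, so ZX ≈ 3.2963.
Area = ½·XY·YZ·sin Y ≈ 8.9128.
Semiperimeter s = (8+6+3.2963)/2 = 8.6481.
Inradius = area/s = 8.9128/8.6481 ≈ 1.0306.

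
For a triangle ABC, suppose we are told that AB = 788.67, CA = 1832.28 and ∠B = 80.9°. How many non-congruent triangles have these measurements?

AB·sin B = 788.67·sin(80.9°) ≈ 778.7.
Since CA ≥ AB, exactly one triangle exists.

1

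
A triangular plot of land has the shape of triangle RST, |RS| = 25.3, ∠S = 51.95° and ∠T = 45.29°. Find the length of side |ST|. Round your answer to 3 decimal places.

35.316

The third angle is ∠R = 180° − ∠S − ∠T = 82.76°.
Law of sines: |ST| = |RS|·sin R/sin T ≈ 35.316.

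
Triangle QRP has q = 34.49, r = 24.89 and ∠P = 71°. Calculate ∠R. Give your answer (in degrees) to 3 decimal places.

∠R ≈ 41.729°

By the law of cosines, p² = q² + r² − 2·q·r·cos P = 1250.1, so p ≈ 35.357.
Law of cosines again: cos R = (p² + q² − r²)/(2·p·q) ≈ 0.74630, so ∠R ≈ 41.73°.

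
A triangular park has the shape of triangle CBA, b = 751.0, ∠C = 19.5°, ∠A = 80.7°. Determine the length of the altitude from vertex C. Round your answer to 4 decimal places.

The third angle is ∠B = 180° − ∠A − ∠C = 79.80°.
Law of sines: c = b·sin C/sin B ≈ 254.71.
Law of sines: a = b·sin A/sin B ≈ 753.03.
Area = ½·b·c·sin A ≈ 94388.
The altitude from C has length 2·area/c ≈ 741.13.

741.1286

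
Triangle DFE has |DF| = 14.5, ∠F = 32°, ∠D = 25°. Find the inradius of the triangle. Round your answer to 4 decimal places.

r ≈ 1.8129

The third angle is ∠E = 180° − ∠D − ∠F = 123.00°.
Law of sines: |FE| = |DF|·sin D/sin E ≈ 7.3068.
Law of sines: |ED| = |DF|·sin F/sin E ≈ 9.1619.
Area = ½·|DF|·|FE|·sin F ≈ 28.072.
Semiperimeter s = (7.3068+9.1619+14.5)/2 = 15.484.
Inradius = area/s = 28.072/15.484 ≈ 1.8129.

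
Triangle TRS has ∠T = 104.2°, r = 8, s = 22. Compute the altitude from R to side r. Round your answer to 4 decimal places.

21.3278

By the law of cosines, t² = r² + s² − 2·r·s·cos T = 634.35, so t ≈ 25.186.
Area = ½·r·s·sin T ≈ 85.311.
The altitude from R has length 2·area/r ≈ 21.328.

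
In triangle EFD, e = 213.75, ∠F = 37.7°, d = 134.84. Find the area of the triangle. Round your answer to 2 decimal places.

area ≈ 8812.73

Area = ½·d·e·sin F ≈ 8812.7.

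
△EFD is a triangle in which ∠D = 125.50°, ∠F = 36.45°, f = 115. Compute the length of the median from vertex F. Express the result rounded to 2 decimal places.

m_F ≈ 104.44

The third angle is ∠E = 180° − ∠F − ∠D = 18.05°.
Law of sines: e = f·sin E/sin F ≈ 59.975.
Law of sines: d = f·sin D/sin F ≈ 157.58.
Median from F: ½√(2·d² + 2·e² − f²) ≈ 104.44.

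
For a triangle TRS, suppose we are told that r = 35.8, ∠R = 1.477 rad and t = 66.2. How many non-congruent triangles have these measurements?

0

t·sin R = 66.2·sin(1.477 rad) ≈ 65.91.
Since r = 35.8 < 65.91 = t sin R, no triangle exists.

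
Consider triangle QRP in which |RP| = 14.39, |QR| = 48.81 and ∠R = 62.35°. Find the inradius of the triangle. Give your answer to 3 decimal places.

By the law of cosines, |PQ|² = |QR|² + |RP|² − 2·|QR|·|RP|·cos R = 1937.6, so |PQ| ≈ 44.018.
Area = ½·|QR|·|RP|·sin R ≈ 311.08.
Semiperimeter s = (14.39+44.018+48.81)/2 = 53.609.
Inradius = area/s = 311.08/53.609 ≈ 5.8028.

5.803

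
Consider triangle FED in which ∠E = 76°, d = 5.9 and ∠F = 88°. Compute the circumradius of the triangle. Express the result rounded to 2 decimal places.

10.70

The third angle is ∠D = 180° − ∠F − ∠E = 16.00°.
Law of sines: f = d·sin F/sin D ≈ 21.392.
Law of sines: e = d·sin E/sin D ≈ 20.769.
Circumradius = d/(2 sin D) ≈ 10.702.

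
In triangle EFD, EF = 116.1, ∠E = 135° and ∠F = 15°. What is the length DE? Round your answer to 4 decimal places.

The third angle is ∠D = 180° − ∠E − ∠F = 30.00°.
Law of sines: DE = EF·sin F/sin D ≈ 60.098.

60.0978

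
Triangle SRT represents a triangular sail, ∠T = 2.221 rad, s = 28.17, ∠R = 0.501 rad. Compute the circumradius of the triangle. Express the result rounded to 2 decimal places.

34.57

The third angle is ∠S = π − ∠R − ∠T = 0.420 rad.
Law of sines: r = s·sin R/sin S ≈ 33.212.
Law of sines: t = s·sin T/sin S ≈ 55.039.
Circumradius = s/(2 sin S) ≈ 34.574.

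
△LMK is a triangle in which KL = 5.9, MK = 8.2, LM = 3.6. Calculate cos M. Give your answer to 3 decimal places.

cos M ≈ 0.769

By the law of cosines, cos M = (LM² + MK² − KL²) / (2·LM·MK) ≈ 0.76880, so ∠M ≈ 0.6938 rad.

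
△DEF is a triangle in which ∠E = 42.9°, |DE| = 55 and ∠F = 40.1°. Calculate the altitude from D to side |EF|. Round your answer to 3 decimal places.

37.440

The third angle is ∠D = 180° − ∠E − ∠F = 97.00°.
Law of sines: |EF| = |DE|·sin D/sin F ≈ 84.751.
Law of sines: |FD| = |DE|·sin E/sin F ≈ 58.125.
Area = ½·|DE|·|EF|·sin E ≈ 1586.5.
The altitude from D has length 2·area/|EF| ≈ 37.44.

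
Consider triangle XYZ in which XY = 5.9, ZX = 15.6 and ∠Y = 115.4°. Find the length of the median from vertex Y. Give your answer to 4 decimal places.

Law of sines: sin Z = XY·sin Y/ZX ≈ 0.34165.
Since ZX ≥ XY, only the acute value applies: ∠Z ≈ 19.98°.
Then ∠X = 180° − ∠Y − ∠Z ≈ 44.62°.
Law of sines gives YZ = ZX·sin X/sin Y ≈ 12.131.
Median from Y: ½√(2·XY² + 2·YZ² − ZX²) ≈ 5.4901.

5.4901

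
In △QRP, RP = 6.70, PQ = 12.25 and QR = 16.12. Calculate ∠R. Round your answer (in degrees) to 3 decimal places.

44.267

By the law of cosines, cos R = (QR² + RP² − PQ²) / (2·QR·RP) ≈ 0.71609, so ∠R ≈ 44.27°.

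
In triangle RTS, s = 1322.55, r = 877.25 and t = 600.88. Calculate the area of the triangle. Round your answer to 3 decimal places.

213434.790

Semiperimeter p = (877.25 + 600.88 + 1322.5)/2 = 1400.3.
Heron's formula: area = √(1400.3·523.09·799.46·77.79) ≈ 2.1343e+05.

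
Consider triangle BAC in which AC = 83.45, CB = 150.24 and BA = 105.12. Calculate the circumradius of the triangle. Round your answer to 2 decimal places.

By the law of cosines, cos B = (CB² + BA² − AC²) / (2·CB·BA) ≈ 0.84398, so ∠B ≈ 32.44°.
Circumradius = AC/(2 sin B) ≈ 77.791.

R ≈ 77.79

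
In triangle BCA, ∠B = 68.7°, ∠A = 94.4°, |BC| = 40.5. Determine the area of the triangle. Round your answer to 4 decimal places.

area ≈ 222.7831

The third angle is ∠C = 180° − ∠A − ∠B = 16.90°.
Law of sines: |CA| = |BC|·sin B/sin A ≈ 37.845.
Law of sines: |AB| = |BC|·sin C/sin A ≈ 11.808.
Area = ½·|BC|·|CA|·sin C ≈ 222.78.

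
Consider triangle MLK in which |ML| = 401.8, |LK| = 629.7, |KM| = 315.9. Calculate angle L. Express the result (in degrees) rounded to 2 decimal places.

∠L ≈ 25.12°

By the law of cosines, cos L = (|ML|² + |LK|² − |KM|²) / (2·|ML|·|LK|) ≈ 0.90543, so ∠L ≈ 25.12°.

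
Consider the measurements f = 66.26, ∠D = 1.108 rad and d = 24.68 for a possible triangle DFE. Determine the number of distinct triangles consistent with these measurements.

f·sin D = 66.26·sin(1.108 rad) ≈ 59.29.
Since d = 24.68 < 59.29 = f sin D, no triangle exists.

0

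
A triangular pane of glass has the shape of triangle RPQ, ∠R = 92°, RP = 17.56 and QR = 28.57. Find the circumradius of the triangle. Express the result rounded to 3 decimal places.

By the law of cosines, PQ² = QR² + RP² − 2·QR·RP·cos R = 1159.6, so PQ ≈ 34.053.
Area = ½·QR·RP·sin R ≈ 250.69.
Circumradius = PQ/(2 sin R) ≈ 17.037.

17.037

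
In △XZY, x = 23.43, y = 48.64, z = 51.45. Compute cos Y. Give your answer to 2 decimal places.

By the law of cosines, cos Y = (x² + z² − y²) / (2·x·z) ≈ 0.34435, so ∠Y ≈ 69.86°.

0.34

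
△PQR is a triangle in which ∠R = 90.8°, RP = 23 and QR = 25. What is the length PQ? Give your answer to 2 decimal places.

By the law of cosines, PQ² = QR² + RP² − 2·QR·RP·cos R = 1170.1, so PQ ≈ 34.206.

34.21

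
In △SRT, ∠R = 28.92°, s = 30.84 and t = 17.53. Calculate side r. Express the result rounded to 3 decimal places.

17.663

By the law of cosines, r² = t² + s² − 2·t·s·cos R = 311.99, so r ≈ 17.663.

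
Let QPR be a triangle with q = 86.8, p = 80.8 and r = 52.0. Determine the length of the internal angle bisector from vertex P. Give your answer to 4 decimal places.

t_P ≈ 54.6264

By the law of cosines, cos P = (r² + q² − p²) / (2·r·q) ≈ 0.41094, so ∠P ≈ 65.74°.
The bisector from P has length 2·r·q·cos(∠P/2)/(r+q) ≈ 54.626.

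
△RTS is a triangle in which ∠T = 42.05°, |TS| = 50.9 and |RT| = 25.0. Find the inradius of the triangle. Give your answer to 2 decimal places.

r ≈ 7.59

By the law of cosines, |SR|² = |RT|² + |TS|² − 2·|RT|·|TS|·cos T = 1326, so |SR| ≈ 36.414.
Area = ½·|RT|·|TS|·sin T ≈ 426.15.
Semiperimeter s = (50.9+36.414+25)/2 = 56.157.
Inradius = area/s = 426.15/56.157 ≈ 7.5885.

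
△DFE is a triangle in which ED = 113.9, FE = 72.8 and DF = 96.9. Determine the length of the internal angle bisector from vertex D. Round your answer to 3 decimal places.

By the law of cosines, cos D = (ED² + DF² − FE²) / (2·ED·DF) ≈ 0.77300, so ∠D ≈ 39.38°.
The bisector from D has length 2·ED·DF·cos(∠D/2)/(ED+DF) ≈ 98.593.

98.593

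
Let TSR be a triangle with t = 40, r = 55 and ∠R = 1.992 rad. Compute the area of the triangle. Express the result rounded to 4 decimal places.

Law of sines: sin T = t·sin R/r ≈ 0.66371.
Since r ≥ t, only the acute value applies: ∠T ≈ 0.726 rad.
Then ∠S = π − ∠R − ∠T ≈ 0.424 rad.
Law of sines gives s = r·sin S/sin R ≈ 24.785.
Area = ½·r·t·sin S ≈ 452.38.

452.3785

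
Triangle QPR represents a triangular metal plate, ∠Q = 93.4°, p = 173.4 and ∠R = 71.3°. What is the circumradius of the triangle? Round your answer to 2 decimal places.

The third angle is ∠P = 180° − ∠R − ∠Q = 15.30°.
Law of sines: q = p·sin Q/sin P ≈ 655.98.
Law of sines: r = p·sin R/sin P ≈ 622.44.
Circumradius = p/(2 sin P) ≈ 328.57.

328.57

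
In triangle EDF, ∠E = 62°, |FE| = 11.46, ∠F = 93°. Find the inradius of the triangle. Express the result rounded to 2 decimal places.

The third angle is ∠D = 180° − ∠F − ∠E = 25.00°.
Law of sines: |DF| = |FE|·sin E/sin D ≈ 23.943.
Law of sines: |ED| = |FE|·sin F/sin D ≈ 27.08.
Area = ½·|FE|·|DF|·sin F ≈ 137.
Semiperimeter s = (23.943+11.46+27.08)/2 = 31.241.
Inradius = area/s = 137/31.241 ≈ 4.3854.

4.39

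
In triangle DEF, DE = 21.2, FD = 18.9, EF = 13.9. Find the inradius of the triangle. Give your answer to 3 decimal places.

r ≈ 4.774

Semiperimeter s = (13.9 + 18.9 + 21.2)/2 = 27.
Heron's formula: area = √(27·13.1·8.1·5.8) ≈ 128.91.
Inradius = area/s = 128.91/27 ≈ 4.7743.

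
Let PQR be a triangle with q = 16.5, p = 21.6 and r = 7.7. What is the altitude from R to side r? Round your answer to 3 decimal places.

Semiperimeter s = (21.6 + 16.5 + 7.7)/2 = 22.9.
Heron's formula: area = √(22.9·1.3·6.4·15.2) ≈ 53.815.
The altitude from R has length 2·area/r ≈ 13.978.

13.978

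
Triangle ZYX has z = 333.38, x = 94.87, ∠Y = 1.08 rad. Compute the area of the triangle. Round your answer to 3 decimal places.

Area = ½·x·z·sin Y ≈ 13947.

area ≈ 13947.175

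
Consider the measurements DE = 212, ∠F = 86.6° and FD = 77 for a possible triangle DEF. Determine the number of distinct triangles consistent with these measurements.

FD·sin F = 77·sin(86.6°) ≈ 76.86.
Since DE ≥ FD, exactly one triangle exists.

1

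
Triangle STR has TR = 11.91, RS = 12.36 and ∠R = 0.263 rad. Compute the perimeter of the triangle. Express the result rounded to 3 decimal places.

perimeter ≈ 27.483

By the law of cosines, ST² = TR² + RS² − 2·TR·RS·cos R = 10.326, so ST ≈ 3.2134.
Semiperimeter s = (11.91+12.36+3.2134)/2 = 13.742.
Perimeter = 11.91 + 12.36 + 3.2134 = 27.483.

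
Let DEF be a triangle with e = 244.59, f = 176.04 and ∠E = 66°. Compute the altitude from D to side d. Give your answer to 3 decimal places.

160.821

Law of sines: sin F = f·sin E/e ≈ 0.65751.
Since e ≥ f, only the acute value applies: ∠F ≈ 41.11°.
Then ∠D = 180° − ∠E − ∠F ≈ 72.89°.
Law of sines gives d = e·sin D/sin E ≈ 255.89.
Area = ½·e·f·sin D ≈ 20576.
The altitude from D has length 2·area/d ≈ 160.82.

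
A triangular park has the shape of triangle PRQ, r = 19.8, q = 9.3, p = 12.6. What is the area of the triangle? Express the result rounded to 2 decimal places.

Semiperimeter s = (12.6 + 19.8 + 9.3)/2 = 20.85.
Heron's formula: area = √(20.85·8.25·1.05·11.55) ≈ 45.674.

area ≈ 45.67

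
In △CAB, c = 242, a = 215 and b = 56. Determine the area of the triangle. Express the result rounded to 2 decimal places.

area ≈ 5563.00

Semiperimeter s = (242 + 215 + 56)/2 = 256.5.
Heron's formula: area = √(256.5·14.5·41.5·200.5) ≈ 5563.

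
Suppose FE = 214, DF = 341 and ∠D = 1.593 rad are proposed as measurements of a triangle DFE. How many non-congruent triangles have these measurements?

0

DF·sin D = 341·sin(1.593 rad) ≈ 340.9.
Since ∠D is not acute, a triangle exists only if FE > DF; here FE ≤ DF, so there is no triangle.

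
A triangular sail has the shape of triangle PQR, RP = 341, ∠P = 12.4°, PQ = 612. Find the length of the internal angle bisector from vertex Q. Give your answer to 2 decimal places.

By the law of cosines, QR² = RP² + PQ² − 2·RP·PQ·cos P = 83178, so QR ≈ 288.41.
Law of cosines again: cos Q = (PQ² + QR² − RP²)/(2·PQ·QR) ≈ 0.96723, so ∠Q ≈ 14.71°.
The bisector from Q has length 2·PQ·QR·cos(∠Q/2)/(PQ+QR) ≈ 388.83.

388.83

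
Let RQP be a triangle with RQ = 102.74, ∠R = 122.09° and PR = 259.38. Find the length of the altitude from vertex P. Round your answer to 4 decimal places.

h_P ≈ 219.7505

By the law of cosines, QP² = PR² + RQ² − 2·PR·RQ·cos R = 1.0615e+05, so QP ≈ 325.8.
Area = ½·PR·RQ·sin R ≈ 11289.
The altitude from P has length 2·area/RQ ≈ 219.75.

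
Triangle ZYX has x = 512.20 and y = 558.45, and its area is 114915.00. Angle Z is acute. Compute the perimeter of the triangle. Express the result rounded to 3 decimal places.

1554.025

From area = ½·y·x·sin Z, we get sin Z = 2·area/(y·x) ≈ 0.80349.
Taking the acute solution, ∠Z ≈ 0.933 rad.
Law of cosines then gives z ≈ 483.37.
Perimeter = 483.37 + 558.45 + 512.2 = 1554.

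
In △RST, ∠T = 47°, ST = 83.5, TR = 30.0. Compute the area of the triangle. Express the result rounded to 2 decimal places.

area ≈ 916.02

Area = ½·ST·TR·sin T ≈ 916.02.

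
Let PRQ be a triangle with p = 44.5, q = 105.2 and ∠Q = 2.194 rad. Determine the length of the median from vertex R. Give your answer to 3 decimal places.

Law of sines: sin P = p·sin Q/q ≈ 0.34348.
Since q ≥ p, only the acute value applies: ∠P ≈ 0.351 rad.
Then ∠R = π − ∠Q − ∠P ≈ 0.597 rad.
Law of sines gives r = q·sin R/sin Q ≈ 72.827.
Median from R: ½√(2·q² + 2·p² − r²) ≈ 72.095.

m_R ≈ 72.095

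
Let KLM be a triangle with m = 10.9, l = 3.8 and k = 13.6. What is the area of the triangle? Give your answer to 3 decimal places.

Semiperimeter s = (13.6 + 3.8 + 10.9)/2 = 14.15.
Heron's formula: area = √(14.15·0.55·10.35·3.25) ≈ 16.18.

area ≈ 16.180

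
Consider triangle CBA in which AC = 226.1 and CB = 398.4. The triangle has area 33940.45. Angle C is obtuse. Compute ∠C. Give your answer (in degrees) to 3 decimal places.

131.099

From area = ½·AC·CB·sin C, we get sin C = 2·area/(AC·CB) ≈ 0.75358.
Taking the obtuse solution, ∠C ≈ 131.10°.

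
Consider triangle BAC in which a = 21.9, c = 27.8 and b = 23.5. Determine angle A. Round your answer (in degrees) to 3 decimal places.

By the law of cosines, cos A = (c² + b² − a²) / (2·c·b) ≈ 0.64708, so ∠A ≈ 49.68°.

49.678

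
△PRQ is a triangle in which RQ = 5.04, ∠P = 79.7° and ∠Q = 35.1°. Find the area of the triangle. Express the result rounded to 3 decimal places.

The third angle is ∠R = 180° − ∠Q − ∠P = 65.20°.
Law of sines: QP = RQ·sin R/sin P ≈ 4.6501.
Law of sines: PR = RQ·sin Q/sin P ≈ 2.9455.
Area = ½·RQ·QP·sin Q ≈ 6.7381.

area ≈ 6.738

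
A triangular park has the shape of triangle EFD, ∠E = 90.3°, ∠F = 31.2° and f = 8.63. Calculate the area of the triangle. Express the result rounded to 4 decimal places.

61.2913

The third angle is ∠D = 180° − ∠E − ∠F = 58.50°.
Law of sines: e = f·sin E/sin F ≈ 16.659.
Law of sines: d = f·sin D/sin F ≈ 14.204.
Area = ½·f·e·sin D ≈ 61.291.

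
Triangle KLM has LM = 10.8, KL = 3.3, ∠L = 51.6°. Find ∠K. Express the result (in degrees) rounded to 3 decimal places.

By the law of cosines, MK² = KL² + LM² − 2·KL·LM·cos L = 83.255, so MK ≈ 9.1244.
Law of cosines again: cos K = (MK² + KL² − LM²)/(2·MK·KL) ≈ -0.37355, so ∠K ≈ 111.93°.

∠K ≈ 111.935°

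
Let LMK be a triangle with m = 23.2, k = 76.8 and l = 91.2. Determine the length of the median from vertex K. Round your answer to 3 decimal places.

Median from K: ½√(2·l² + 2·m² − k²) ≈ 54.344.

m_K ≈ 54.344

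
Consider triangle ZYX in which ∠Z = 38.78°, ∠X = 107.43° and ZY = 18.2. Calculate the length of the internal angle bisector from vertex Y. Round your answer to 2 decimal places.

The third angle is ∠Y = 180° − ∠X − ∠Z = 33.79°.
Law of sines: YX = ZY·sin Z/sin X ≈ 11.948.
Law of sines: XZ = ZY·sin Y/sin X ≈ 10.609.
The bisector from Y has length 2·ZY·YX·cos(∠Y/2)/(ZY+YX) ≈ 13.803.

t_Y ≈ 13.80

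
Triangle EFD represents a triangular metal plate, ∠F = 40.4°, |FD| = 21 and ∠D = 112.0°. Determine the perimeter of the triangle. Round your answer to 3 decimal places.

The third angle is ∠E = 180° − ∠F − ∠D = 27.60°.
Law of sines: |DE| = |FD|·sin F/sin E ≈ 29.378.
Law of sines: |EF| = |FD|·sin D/sin E ≈ 42.027.
Semiperimeter s = (21+29.378+42.027)/2 = 46.202.
Perimeter = 21 + 29.378 + 42.027 = 92.404.

perimeter ≈ 92.404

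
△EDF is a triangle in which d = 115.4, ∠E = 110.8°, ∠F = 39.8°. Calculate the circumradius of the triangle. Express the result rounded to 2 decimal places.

R ≈ 117.54

The third angle is ∠D = 180° − ∠F − ∠E = 29.40°.
Law of sines: e = d·sin E/sin D ≈ 219.76.
Law of sines: f = d·sin F/sin D ≈ 150.47.
Circumradius = d/(2 sin D) ≈ 117.54.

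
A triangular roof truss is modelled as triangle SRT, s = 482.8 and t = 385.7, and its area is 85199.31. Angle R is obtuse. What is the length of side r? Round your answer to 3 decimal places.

729.431

From area = ½·t·s·sin R, we get sin R = 2·area/(t·s) ≈ 0.91506.
Taking the obtuse solution, ∠R ≈ 113.79°.
Law of cosines then gives r ≈ 729.43.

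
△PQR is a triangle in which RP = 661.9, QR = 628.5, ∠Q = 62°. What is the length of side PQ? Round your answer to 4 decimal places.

655.8418

Law of sines: sin P = QR·sin Q/RP ≈ 0.83839.
Since RP ≥ QR, only the acute value applies: ∠P ≈ 56.97°.
Then ∠R = 180° − ∠Q − ∠P ≈ 61.03°.
Law of sines gives PQ = RP·sin R/sin Q ≈ 655.84.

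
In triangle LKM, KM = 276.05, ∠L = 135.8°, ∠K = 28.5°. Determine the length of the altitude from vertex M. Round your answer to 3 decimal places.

The third angle is ∠M = 180° − ∠L − ∠K = 15.70°.
Law of sines: ML = KM·sin K/sin L ≈ 188.94.
Law of sines: LK = KM·sin M/sin L ≈ 107.15.
Area = ½·KM·ML·sin M ≈ 7056.7.
The altitude from M has length 2·area/LK ≈ 131.72.

h_M ≈ 131.720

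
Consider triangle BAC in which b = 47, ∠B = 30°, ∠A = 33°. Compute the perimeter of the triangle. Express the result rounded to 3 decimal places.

perimeter ≈ 181.951

The third angle is ∠C = 180° − ∠B − ∠A = 117.00°.
Law of sines: a = b·sin A/sin B ≈ 51.196.
Law of sines: c = b·sin C/sin B ≈ 83.755.
Semiperimeter s = (47+51.196+83.755)/2 = 90.975.
Perimeter = 47 + 51.196 + 83.755 = 181.95.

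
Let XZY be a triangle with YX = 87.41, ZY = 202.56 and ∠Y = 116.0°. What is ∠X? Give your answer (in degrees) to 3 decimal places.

∠X ≈ 45.936°

By the law of cosines, XZ² = ZY² + YX² − 2·ZY·YX·cos Y = 64194, so XZ ≈ 253.37.
Law of cosines again: cos X = (YX² + XZ² − ZY²)/(2·YX·XZ) ≈ 0.69546, so ∠X ≈ 45.94°.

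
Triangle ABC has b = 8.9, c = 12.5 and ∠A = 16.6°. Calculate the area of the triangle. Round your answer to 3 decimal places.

area ≈ 15.891

Area = ½·b·c·sin A ≈ 15.891.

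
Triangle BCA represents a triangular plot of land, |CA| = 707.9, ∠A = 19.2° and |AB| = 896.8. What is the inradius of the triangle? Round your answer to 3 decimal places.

108.134

By the law of cosines, |BC|² = |CA|² + |AB|² − 2·|CA|·|AB|·cos A = 1.0631e+05, so |BC| ≈ 326.05.
Area = ½·|CA|·|AB|·sin A ≈ 1.0439e+05.
Semiperimeter s = (707.9+896.8+326.05)/2 = 965.37.
Inradius = area/s = 1.0439e+05/965.37 ≈ 108.13.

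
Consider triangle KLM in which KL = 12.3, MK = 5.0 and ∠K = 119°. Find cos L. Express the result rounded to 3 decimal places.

cos L ≈ 0.959

By the law of cosines, LM² = MK² + KL² − 2·MK·KL·cos K = 235.92, so LM ≈ 15.36.
Law of cosines again: cos L = (KL² + LM² − MK²)/(2·KL·LM) ≈ 0.95861, so ∠L ≈ 16.54°.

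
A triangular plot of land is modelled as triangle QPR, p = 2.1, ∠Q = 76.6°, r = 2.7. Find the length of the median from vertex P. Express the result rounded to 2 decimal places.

m_P ≈ 2.66

By the law of cosines, q² = p² + r² − 2·p·r·cos Q = 9.072, so q ≈ 3.012.
Median from P: ½√(2·r² + 2·q² − p²) ≈ 2.6605.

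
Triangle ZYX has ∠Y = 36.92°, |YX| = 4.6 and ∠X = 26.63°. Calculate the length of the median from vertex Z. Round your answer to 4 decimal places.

The third angle is ∠Z = 180° − ∠Y − ∠X = 116.45°.
Law of sines: |XZ| = |YX|·sin Y/sin Z ≈ 3.0863.
Law of sines: |ZY| = |YX|·sin X/sin Z ≈ 2.3029.
Median from Z: ½√(2·|XZ|² + 2·|ZY|² − |YX|²) ≈ 1.4575.

m_Z ≈ 1.4575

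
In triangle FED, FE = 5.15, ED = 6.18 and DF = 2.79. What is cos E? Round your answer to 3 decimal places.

cos E ≈ 0.894

By the law of cosines, cos E = (FE² + ED² − DF²) / (2·FE·ED) ≈ 0.89438, so ∠E ≈ 26.57°.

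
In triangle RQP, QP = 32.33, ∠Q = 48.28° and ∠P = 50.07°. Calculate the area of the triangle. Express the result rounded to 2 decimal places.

area ≈ 302.33

The third angle is ∠R = 180° − ∠Q − ∠P = 81.65°.
Law of sines: PR = QP·sin Q/sin R ≈ 24.39.
Law of sines: RQ = QP·sin P/sin R ≈ 25.057.
Area = ½·QP·PR·sin P ≈ 302.33.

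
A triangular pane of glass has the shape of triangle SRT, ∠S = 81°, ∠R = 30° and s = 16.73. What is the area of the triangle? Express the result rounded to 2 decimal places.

area ≈ 66.14

The third angle is ∠T = 180° − ∠S − ∠R = 69.00°.
Law of sines: r = s·sin R/sin S ≈ 8.4693.
Law of sines: t = s·sin T/sin S ≈ 15.813.
Area = ½·s·r·sin T ≈ 66.14.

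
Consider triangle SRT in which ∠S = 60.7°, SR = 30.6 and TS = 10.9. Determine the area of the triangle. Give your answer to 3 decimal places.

area ≈ 145.435

Area = ½·TS·SR·sin S ≈ 145.43.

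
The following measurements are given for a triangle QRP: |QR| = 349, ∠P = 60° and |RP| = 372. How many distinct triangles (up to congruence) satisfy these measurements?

2

|RP|·sin P = 372·sin(60°) ≈ 322.2.
Since |RP| sin P < |QR| < |RP| (322.2 < 349 < 372), two triangles exist.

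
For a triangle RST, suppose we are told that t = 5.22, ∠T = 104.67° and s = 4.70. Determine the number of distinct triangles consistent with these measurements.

s·sin T = 4.70·sin(104.67°) ≈ 4.547.
Since ∠T is not acute, a triangle exists only if t > s; here t > s, so there is exactly one triangle.

1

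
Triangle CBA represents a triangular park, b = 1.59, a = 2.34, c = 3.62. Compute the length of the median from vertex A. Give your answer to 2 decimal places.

Median from A: ½√(2·c² + 2·b² − a²) ≈ 2.5392.

2.54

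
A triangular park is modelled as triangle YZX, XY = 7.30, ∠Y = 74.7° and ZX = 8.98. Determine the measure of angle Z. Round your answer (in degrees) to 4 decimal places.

Law of sines: sin Z = XY·sin Y/ZX ≈ 0.78411.
Since ZX ≥ XY, only the acute value applies: ∠Z ≈ 51.64°.
Then ∠X = 180° − ∠Y − ∠Z ≈ 53.66°.

∠Z ≈ 51.6380°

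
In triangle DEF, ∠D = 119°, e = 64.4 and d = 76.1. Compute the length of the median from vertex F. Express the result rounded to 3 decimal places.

Law of sines: sin E = e·sin D/d ≈ 0.74015.
Since d ≥ e, only the acute value applies: ∠E ≈ 47.74°.
Then ∠F = 180° − ∠D − ∠E ≈ 13.26°.
Law of sines gives f = d·sin F/sin D ≈ 19.951.
Median from F: ½√(2·d² + 2·e² − f²) ≈ 69.784.

m_F ≈ 69.784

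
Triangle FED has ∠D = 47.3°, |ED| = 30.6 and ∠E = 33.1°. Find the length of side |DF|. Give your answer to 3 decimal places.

16.948

The third angle is ∠F = 180° − ∠E − ∠D = 99.60°.
Law of sines: |DF| = |ED|·sin E/sin F ≈ 16.948.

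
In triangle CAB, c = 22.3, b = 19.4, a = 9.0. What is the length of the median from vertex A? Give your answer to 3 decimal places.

20.410

Median from A: ½√(2·b² + 2·c² − a²) ≈ 20.41.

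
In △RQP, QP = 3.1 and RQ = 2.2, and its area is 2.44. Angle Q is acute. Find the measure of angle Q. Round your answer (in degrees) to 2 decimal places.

∠Q ≈ 45.69°

From area = ½·RQ·QP·sin Q, we get sin Q = 2·area/(RQ·QP) ≈ 0.71554.
Taking the acute solution, ∠Q ≈ 45.69°.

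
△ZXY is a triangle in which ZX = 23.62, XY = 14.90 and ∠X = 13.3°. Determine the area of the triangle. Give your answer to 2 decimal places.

Area = ½·ZX·XY·sin X ≈ 40.482.

area ≈ 40.48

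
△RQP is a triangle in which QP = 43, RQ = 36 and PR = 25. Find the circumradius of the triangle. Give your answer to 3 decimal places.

21.517

By the law of cosines, cos R = (PR² + RQ² − QP²) / (2·PR·RQ) ≈ 0.04000, so ∠R ≈ 87.71°.
Circumradius = QP/(2 sin R) ≈ 21.517.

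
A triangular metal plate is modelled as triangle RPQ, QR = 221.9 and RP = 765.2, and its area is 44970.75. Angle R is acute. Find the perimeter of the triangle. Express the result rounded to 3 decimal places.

perimeter ≈ 1575.938

From area = ½·QR·RP·sin R, we get sin R = 2·area/(QR·RP) ≈ 0.52970.
Taking the acute solution, ∠R ≈ 31.99°.
Law of cosines then gives PQ ≈ 588.84.
Perimeter = 588.84 + 221.9 + 765.2 = 1575.9.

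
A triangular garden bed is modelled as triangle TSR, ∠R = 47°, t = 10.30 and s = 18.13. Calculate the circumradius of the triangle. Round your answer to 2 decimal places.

By the law of cosines, r² = t² + s² − 2·t·s·cos R = 180.08, so r ≈ 13.419.
Area = ½·t·s·sin R ≈ 68.286.
Circumradius = r/(2 sin R) ≈ 9.1742.

9.17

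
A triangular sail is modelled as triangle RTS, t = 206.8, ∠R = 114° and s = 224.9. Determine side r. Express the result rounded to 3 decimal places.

By the law of cosines, r² = t² + s² − 2·t·s·cos R = 1.3118e+05, so r ≈ 362.19.

362.188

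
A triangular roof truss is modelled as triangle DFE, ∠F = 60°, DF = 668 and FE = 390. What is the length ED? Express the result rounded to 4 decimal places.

By the law of cosines, ED² = DF² + FE² − 2·DF·FE·cos F = 3.378e+05, so ED ≈ 581.21.

581.2091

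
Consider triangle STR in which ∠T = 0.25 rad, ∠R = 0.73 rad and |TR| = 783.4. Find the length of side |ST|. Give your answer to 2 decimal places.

The third angle is ∠S = π − ∠T − ∠R = 2.162 rad.
Law of sines: |ST| = |TR|·sin R/sin S ≈ 629.05.

629.05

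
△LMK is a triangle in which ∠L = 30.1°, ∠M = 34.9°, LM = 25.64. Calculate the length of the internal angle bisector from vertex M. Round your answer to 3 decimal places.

17.427

The third angle is ∠K = 180° − ∠L − ∠M = 115.00°.
Law of sines: MK = LM·sin L/sin K ≈ 14.188.
Law of sines: KL = LM·sin M/sin K ≈ 16.186.
The bisector from M has length 2·LM·MK·cos(∠M/2)/(LM+MK) ≈ 17.427.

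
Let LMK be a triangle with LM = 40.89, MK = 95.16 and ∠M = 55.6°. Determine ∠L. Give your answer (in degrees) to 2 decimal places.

∠L ≈ 99.31°

By the law of cosines, KL² = LM² + MK² − 2·LM·MK·cos M = 6330.7, so KL ≈ 79.566.
Law of cosines again: cos L = (KL² + LM² − MK²)/(2·KL·LM) ≈ -0.16178, so ∠L ≈ 99.31°.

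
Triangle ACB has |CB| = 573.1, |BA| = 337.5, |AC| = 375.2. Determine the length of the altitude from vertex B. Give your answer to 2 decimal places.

h_B ≈ 322.87

Semiperimeter s = (573.1 + 337.5 + 375.2)/2 = 642.9.
Heron's formula: area = √(642.9·69.8·305.4·267.7) ≈ 60570.
The altitude from B has length 2·area/|AC| ≈ 322.87.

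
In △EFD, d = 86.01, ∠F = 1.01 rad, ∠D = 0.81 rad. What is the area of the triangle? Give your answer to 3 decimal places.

The third angle is ∠E = π − ∠F − ∠D = 1.322 rad.
Law of sines: e = d·sin E/sin D ≈ 115.08.
Law of sines: f = d·sin F/sin D ≈ 100.56.
Area = ½·d·e·sin F ≈ 4191.1.

4191.090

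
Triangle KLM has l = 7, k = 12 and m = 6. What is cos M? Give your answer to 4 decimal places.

By the law of cosines, cos M = (k² + l² − m²) / (2·k·l) ≈ 0.93452, so ∠M ≈ 20.85°.

cos M ≈ 0.9345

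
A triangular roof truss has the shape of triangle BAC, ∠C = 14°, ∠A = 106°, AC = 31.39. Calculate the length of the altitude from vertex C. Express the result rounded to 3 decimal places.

h_C ≈ 30.174

The third angle is ∠B = 180° − ∠A − ∠C = 60.00°.
Law of sines: CB = AC·sin A/sin B ≈ 34.842.
Law of sines: BA = AC·sin C/sin B ≈ 8.7687.
Area = ½·AC·CB·sin C ≈ 132.29.
The altitude from C has length 2·area/BA ≈ 30.174.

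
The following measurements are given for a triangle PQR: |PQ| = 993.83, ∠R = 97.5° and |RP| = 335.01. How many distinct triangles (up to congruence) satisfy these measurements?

|RP|·sin R = 335.01·sin(97.5°) ≈ 332.1.
Since ∠R is not acute, a triangle exists only if |PQ| > |RP|; here |PQ| > |RP|, so there is exactly one triangle.

1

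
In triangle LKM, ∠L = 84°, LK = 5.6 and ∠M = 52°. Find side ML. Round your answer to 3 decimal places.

The third angle is ∠K = 180° − ∠M − ∠L = 44.00°.
Law of sines: ML = LK·sin K/sin M ≈ 4.9366.

4.937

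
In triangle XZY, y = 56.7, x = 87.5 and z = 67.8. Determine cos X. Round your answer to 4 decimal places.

By the law of cosines, cos X = (z² + y² − x²) / (2·z·y) ≈ 0.02022, so ∠X ≈ 88.84°.

cos X ≈ 0.0202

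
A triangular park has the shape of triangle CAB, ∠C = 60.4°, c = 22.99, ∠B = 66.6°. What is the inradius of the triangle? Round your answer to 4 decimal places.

The third angle is ∠A = 180° − ∠B − ∠C = 53.00°.
Law of sines: a = c·sin A/sin C ≈ 21.116.
Law of sines: b = c·sin B/sin C ≈ 24.266.
Area = ½·c·a·sin B ≈ 222.77.
Semiperimeter s = (22.99+21.116+24.266)/2 = 34.186.
Inradius = area/s = 222.77/34.186 ≈ 6.5164.

6.5164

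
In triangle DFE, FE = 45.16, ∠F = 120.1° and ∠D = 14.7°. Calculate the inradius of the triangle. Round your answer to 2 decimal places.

15.16

The third angle is ∠E = 180° − ∠D − ∠F = 45.20°.
Law of sines: ED = FE·sin F/sin D ≈ 153.97.
Law of sines: DF = FE·sin E/sin D ≈ 126.28.
Area = ½·FE·ED·sin E ≈ 2466.9.
Semiperimeter s = (45.16+153.97+126.28)/2 = 162.7.
Inradius = area/s = 2466.9/162.7 ≈ 15.162.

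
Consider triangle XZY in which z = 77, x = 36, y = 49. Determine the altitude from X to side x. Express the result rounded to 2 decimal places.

Semiperimeter s = (36 + 77 + 49)/2 = 81.
Heron's formula: area = √(81·45·4·32) ≈ 683.05.
The altitude from X has length 2·area/x ≈ 37.947.

37.95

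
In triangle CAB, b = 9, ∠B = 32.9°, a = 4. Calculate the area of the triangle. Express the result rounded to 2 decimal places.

area ≈ 13.14

Law of sines: sin A = a·sin B/b ≈ 0.24141.
Since b ≥ a, only the acute value applies: ∠A ≈ 13.97°.
Then ∠C = 180° − ∠B − ∠A ≈ 133.13°.
Law of sines gives c = b·sin C/sin B ≈ 12.092.
Area = ½·b·a·sin C ≈ 13.136.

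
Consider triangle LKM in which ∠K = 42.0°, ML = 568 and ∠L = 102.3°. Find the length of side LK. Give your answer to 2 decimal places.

The third angle is ∠M = 180° − ∠L − ∠K = 35.70°.
Law of sines: LK = ML·sin M/sin K ≈ 495.35.

495.35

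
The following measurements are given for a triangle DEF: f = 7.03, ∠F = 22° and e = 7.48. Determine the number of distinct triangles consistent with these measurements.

e·sin F = 7.48·sin(22°) ≈ 2.802.
Since e sin F < f < e (2.802 < 7.03 < 7.48), two triangles exist.

2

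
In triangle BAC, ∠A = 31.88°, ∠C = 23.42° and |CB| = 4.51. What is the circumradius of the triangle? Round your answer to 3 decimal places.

The third angle is ∠B = 180° − ∠A − ∠C = 124.70°.
Law of sines: |AC| = |CB|·sin B/sin A ≈ 7.0206.
Law of sines: |BA| = |CB|·sin C/sin A ≈ 3.3941.
Circumradius = |CB|/(2 sin A) ≈ 4.2697.

4.270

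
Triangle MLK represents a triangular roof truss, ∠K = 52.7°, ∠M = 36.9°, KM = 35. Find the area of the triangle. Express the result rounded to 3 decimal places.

292.548

The third angle is ∠L = 180° − ∠K − ∠M = 90.40°.
Law of sines: LK = KM·sin M/sin L ≈ 21.015.
Law of sines: ML = KM·sin K/sin L ≈ 27.842.
Area = ½·KM·LK·sin K ≈ 292.55.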